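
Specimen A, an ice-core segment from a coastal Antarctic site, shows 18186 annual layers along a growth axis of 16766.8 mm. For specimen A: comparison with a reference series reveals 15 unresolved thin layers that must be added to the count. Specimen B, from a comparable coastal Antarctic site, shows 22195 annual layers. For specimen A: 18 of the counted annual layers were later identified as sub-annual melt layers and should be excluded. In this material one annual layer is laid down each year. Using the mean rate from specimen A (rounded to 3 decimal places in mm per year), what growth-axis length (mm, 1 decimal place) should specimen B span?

20463.8 mm

Specimen A: correcting the raw count gives 18186 − 18 + 15 = 18183 true annual layers.
A: 16766.8 mm over 18183 years gives 16766.8 / 18183 ≈ 0.922 mm per year.
B's length ≈ 0.922 × 22195 = 20463.8 mm.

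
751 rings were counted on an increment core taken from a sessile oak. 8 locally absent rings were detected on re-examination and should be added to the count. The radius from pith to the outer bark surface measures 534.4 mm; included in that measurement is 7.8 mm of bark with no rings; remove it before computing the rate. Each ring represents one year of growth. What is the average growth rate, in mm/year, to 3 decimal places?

0.694 mm/year

After corrections the count is 751 + 8 = 759 rings.
Removing the 7.8 mm offcut leaves 534.4 − 7.8 = 526.6 mm.
Extension rate ≈ 526.6 / 759 = 0.694 mm/year.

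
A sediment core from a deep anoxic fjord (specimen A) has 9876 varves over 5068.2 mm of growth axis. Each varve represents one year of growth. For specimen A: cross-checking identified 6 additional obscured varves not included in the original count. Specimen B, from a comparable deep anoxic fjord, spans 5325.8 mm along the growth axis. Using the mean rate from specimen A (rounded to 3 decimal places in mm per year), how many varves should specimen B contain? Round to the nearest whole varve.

Specimen A: adjusted count: 9876 + 6 = 9882 varves.
A: 5068.2 mm over 9882 years gives 5068.2 / 9882 ≈ 0.513 mm per year.
For B, 5325.8 / 0.513 = 10381.68 years ≈ 10382 varves.

10382 varves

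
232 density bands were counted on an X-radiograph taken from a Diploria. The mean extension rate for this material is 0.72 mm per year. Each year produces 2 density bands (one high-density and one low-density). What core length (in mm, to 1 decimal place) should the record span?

83.5 mm

Dividing by 2 density bands per year: 232 / 2 = 116 years.
Length ≈ 0.72 × 116 = 83.5 mm.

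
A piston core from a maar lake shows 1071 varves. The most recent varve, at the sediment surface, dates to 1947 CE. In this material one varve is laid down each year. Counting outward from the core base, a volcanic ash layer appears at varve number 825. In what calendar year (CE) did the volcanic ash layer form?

1071 − 825 = 246 varves lie beyond the volcanic ash layer toward the sediment surface.
Counting back 246 years from 1947 CE places the volcanic ash layer in 1947 − 246 = 1701 CE.

1701 CE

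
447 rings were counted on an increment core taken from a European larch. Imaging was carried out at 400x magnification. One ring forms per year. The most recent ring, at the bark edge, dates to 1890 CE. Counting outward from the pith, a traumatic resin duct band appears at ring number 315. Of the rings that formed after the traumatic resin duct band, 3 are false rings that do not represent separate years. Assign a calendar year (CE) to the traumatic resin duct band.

Between ring 315 and the bark edge there are 447 − 315 = 132 rings.
Removing the 3 false rings leaves 132 − 3 = 129 true rings beyond the traumatic resin duct band.
1890 − 129 = 1761 CE.

1761 CE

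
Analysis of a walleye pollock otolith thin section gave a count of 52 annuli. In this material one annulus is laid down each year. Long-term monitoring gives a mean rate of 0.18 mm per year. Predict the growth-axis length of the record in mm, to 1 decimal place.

52 years of growth are recorded.
52 years at 0.18 mm/year gives 0.18 × 52 = 9.4 mm.

9.4 mm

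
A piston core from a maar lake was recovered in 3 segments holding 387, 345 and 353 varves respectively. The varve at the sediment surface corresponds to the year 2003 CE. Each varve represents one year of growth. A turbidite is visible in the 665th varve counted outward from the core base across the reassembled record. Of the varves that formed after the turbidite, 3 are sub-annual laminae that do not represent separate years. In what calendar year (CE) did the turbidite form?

Total varves = 387 + 345 + 353 = 1085.
1085 − 665 = 420 varves lie beyond the turbidite toward the sediment surface.
Removing the 3 false varves leaves 420 − 3 = 417 true varves beyond the turbidite.
2003 − 417 = 1586 CE.

1586 CE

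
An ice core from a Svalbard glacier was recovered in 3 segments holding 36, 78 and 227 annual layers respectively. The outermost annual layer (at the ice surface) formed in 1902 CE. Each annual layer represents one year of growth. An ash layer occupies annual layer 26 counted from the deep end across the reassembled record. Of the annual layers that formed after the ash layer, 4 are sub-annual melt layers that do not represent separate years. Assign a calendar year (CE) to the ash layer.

Total annual layers = 36 + 78 + 227 = 341.
341 − 26 = 315 annual layers lie beyond the ash layer toward the ice surface.
Removing the 4 false annual layers leaves 315 − 4 = 311 true annual layers beyond the ash layer.
1902 − 311 = 1591 CE.

1591 CE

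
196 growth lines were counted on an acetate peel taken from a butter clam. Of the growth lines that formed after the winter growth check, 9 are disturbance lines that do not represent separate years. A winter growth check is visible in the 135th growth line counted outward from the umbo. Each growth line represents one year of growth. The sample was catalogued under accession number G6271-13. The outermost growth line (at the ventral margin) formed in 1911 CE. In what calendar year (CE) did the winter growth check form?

The winter growth check sits at growth line 135 from the umbo, so 196 − 135 = 61 growth lines formed after it.
Removing the 9 false growth lines leaves 61 − 9 = 52 true growth lines beyond the winter growth check.
1911 − 52 = 1859 CE.

1859 CE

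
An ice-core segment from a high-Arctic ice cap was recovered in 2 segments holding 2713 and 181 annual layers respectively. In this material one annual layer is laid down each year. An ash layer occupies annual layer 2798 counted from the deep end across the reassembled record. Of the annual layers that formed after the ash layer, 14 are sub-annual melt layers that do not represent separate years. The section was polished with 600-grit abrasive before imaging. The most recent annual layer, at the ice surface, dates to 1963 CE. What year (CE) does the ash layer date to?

Total annual layers = 2713 + 181 = 2894.
2894 − 2798 = 96 annual layers lie beyond the ash layer toward the ice surface.
96 − 14 false = 82 true annual layers after the ash layer.
The annual layer at the ice surface is 1963 CE, so the ash layer dates to 1963 − 82 = 1881 CE.

1881 CE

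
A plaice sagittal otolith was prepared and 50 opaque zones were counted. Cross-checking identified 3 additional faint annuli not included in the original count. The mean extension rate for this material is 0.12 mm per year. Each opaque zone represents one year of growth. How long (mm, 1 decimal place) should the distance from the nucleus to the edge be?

After corrections the count is 50 + 3 = 53 opaque zones.
Predicted length = 0.12 mm/year × 53 years = 6.4 mm.

6.4 mm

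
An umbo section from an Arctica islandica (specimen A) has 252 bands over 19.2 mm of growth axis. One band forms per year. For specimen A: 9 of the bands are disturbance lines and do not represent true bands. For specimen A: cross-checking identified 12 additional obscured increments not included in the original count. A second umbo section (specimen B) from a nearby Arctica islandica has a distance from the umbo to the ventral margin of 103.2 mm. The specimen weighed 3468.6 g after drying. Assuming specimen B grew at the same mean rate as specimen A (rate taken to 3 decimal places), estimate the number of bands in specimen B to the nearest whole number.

1376 bands

Specimen A: correcting the raw count gives 252 − 9 + 12 = 255 true bands.
A: 19.2 mm over 255 years gives 19.2 / 255 ≈ 0.075 mm per year.
B spans 103.2 / 0.075 = 1376.00 years ≈ 1376 bands.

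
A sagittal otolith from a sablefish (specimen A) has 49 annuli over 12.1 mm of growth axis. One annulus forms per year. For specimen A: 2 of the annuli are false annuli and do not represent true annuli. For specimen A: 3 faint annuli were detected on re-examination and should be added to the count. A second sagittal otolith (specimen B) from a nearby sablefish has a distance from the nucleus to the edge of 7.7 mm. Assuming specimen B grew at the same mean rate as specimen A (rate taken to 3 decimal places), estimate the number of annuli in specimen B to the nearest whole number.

32 annuli

Specimen A: after corrections the count is 49 − 2 + 3 = 50 annuli.
A: 12.1 mm over 50 years gives 12.1 / 50 ≈ 0.242 mm/yr.
Specimen B: 7.7 mm / 0.242 mm per year = 31.82 years ≈ 32 annuli.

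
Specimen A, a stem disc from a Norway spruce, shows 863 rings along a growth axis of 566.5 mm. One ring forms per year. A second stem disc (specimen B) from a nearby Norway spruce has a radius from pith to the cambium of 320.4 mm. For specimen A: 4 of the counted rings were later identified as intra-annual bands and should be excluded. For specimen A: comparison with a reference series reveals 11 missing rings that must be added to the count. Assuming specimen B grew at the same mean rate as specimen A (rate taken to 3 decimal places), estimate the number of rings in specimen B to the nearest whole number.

Specimen A: after corrections the count is 863 − 4 + 11 = 870 rings.
A: 566.5 mm over 870 years gives 566.5 / 870 ≈ 0.651 mm per year.
Specimen B: 320.4 mm / 0.651 mm per year = 492.17 years ≈ 492 rings.

492 rings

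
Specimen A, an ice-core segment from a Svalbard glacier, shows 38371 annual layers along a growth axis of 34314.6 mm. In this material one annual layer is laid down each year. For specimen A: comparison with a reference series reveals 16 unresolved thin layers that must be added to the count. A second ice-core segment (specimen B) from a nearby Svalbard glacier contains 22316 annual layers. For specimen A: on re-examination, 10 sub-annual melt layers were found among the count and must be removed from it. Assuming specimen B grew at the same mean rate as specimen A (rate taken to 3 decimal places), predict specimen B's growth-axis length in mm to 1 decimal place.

19950.5 mm

Specimen A: true annual layer count = 38371 − 10 + 16 = 38377.
A: Mean rate = 34314.6 mm / 38377 years ≈ 0.894 mm/yr.
B's length ≈ 0.894 × 22316 = 19950.5 mm.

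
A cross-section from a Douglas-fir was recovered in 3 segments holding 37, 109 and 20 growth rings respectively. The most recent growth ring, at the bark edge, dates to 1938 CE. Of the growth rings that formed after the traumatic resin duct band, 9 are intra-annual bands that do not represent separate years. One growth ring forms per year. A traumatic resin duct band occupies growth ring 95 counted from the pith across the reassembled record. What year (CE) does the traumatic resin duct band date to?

1876 CE

Total growth rings = 37 + 109 + 20 = 166.
166 − 95 = 71 growth rings lie beyond the traumatic resin duct band toward the bark edge.
71 − 9 false = 62 true growth rings after the traumatic resin duct band.
The growth ring at the bark edge is 1938 CE, so the traumatic resin duct band dates to 1938 − 62 = 1876 CE.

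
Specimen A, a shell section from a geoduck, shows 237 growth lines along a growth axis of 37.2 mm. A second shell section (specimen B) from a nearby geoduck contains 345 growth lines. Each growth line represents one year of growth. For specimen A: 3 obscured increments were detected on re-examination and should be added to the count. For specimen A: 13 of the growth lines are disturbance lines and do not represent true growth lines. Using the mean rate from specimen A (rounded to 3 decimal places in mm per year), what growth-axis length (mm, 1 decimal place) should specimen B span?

56.6 mm

Specimen A: adjusted count: 237 − 13 + 3 = 227 growth lines.
A: 37.2 mm over 227 years gives 37.2 / 227 ≈ 0.164 mm/year.
B's length ≈ 0.164 × 345 = 56.6 mm.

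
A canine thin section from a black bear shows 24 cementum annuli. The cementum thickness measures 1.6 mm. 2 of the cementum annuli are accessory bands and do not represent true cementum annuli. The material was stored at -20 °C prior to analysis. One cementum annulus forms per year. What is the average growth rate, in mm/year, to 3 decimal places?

0.073 mm/year

After corrections the count is 24 − 2 = 22 cementum annuli.
Mean rate = 1.6 mm / 22 years ≈ 0.073 mm/year.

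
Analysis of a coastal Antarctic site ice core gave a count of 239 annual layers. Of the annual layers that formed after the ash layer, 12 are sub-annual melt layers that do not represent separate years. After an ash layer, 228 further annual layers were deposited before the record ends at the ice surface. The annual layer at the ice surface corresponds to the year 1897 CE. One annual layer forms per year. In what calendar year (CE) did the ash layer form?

1681 CE

228 annual layers formed after the ash layer.
Excluding 12 false annual layers: 228 − 12 = 216.
1897 − 216 = 1681 CE.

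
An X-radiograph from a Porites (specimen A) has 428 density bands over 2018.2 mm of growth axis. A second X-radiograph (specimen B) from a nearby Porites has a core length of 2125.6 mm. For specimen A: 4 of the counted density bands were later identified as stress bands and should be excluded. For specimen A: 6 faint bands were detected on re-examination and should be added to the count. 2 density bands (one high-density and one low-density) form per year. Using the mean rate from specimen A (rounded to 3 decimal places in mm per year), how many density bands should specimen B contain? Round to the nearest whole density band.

Specimen A: correcting the raw count gives 428 − 4 + 6 = 430 true density bands.
Specimen A: with 2 density bands per year, 430 / 2 = 215 years.
A: Mean rate = 2018.2 mm / 215 years ≈ 9.387 mm per year.
For B, 2125.6 / 9.387 = 226.44 years; at 2 density bands per year that is 226.44 × 2 ≈ 453 density bands.

453 density bands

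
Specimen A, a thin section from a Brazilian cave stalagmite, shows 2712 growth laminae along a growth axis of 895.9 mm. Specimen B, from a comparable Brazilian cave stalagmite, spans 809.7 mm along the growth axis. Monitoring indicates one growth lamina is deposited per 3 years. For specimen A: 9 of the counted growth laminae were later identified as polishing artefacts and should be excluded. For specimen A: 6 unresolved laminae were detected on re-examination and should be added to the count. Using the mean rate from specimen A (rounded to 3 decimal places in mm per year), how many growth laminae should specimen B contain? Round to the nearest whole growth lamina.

2454 growth laminae

Specimen A: true growth lamina count = 2712 − 9 + 6 = 2709.
Specimen A: at 3 years per growth lamina, 2709 × 3 = 8127 years.
A: Extension rate ≈ 895.9 / 8127 = 0.110 mm/year.
For B, 809.7 / 0.110 = 7360.91 years; at 3 years per growth lamina that is 7360.91 / 3 ≈ 2454 growth laminae.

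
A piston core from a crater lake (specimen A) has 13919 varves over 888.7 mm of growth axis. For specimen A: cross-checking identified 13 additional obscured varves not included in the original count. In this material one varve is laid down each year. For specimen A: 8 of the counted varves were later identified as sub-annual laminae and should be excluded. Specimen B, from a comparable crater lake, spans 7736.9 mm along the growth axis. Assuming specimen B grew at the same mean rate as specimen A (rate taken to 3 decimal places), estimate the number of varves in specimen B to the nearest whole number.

Specimen A: true varve count = 13919 − 8 + 13 = 13924.
A: Extension rate ≈ 888.7 / 13924 = 0.064 mm/year.
Specimen B: 7736.9 mm / 0.064 mm per year = 120889.06 years ≈ 120889 varves.

120889 varves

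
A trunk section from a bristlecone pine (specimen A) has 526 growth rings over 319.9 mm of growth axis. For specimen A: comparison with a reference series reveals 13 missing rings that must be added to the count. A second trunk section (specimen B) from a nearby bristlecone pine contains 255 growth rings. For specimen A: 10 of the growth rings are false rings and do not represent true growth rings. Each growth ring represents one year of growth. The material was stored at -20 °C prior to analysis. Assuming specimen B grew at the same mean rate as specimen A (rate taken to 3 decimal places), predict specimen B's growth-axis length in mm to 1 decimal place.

Specimen A: after corrections the count is 526 − 10 + 13 = 529 growth rings.
A: Extension rate ≈ 319.9 / 529 = 0.605 mm/year.
B's length ≈ 0.605 × 255 = 154.3 mm.

154.3 mm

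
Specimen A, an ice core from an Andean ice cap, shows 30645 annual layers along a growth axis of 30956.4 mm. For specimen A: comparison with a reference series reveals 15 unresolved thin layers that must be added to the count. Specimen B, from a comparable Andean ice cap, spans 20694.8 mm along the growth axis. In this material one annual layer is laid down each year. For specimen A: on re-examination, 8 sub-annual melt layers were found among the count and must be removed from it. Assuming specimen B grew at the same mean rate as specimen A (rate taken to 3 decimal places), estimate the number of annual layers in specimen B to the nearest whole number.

Specimen A: after corrections the count is 30645 − 8 + 15 = 30652 annual layers.
A: Extension rate ≈ 30956.4 / 30652 = 1.010 mm/year.
For B, 20694.8 / 1.010 = 20489.90 years ≈ 20490 annual layers.

20490 annual layers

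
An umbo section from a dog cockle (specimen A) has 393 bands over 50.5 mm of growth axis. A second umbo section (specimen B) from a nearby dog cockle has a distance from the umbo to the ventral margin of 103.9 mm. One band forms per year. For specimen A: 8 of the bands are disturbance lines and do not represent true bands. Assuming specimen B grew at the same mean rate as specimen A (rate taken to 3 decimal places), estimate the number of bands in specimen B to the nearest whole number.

Specimen A: adjusted count: 393 − 8 = 385 bands.
A: Extension rate ≈ 50.5 / 385 = 0.131 mm per year.
Specimen B: 103.9 mm / 0.131 mm per year = 793.13 years ≈ 793 bands.

793 bands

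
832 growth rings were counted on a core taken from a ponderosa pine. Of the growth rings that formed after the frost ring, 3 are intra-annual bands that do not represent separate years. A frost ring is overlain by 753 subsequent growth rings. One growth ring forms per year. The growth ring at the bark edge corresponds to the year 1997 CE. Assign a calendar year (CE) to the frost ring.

1247 CE

753 growth rings post-date the frost ring.
Excluding 3 false growth rings: 753 − 3 = 750.
The growth ring at the bark edge is 1997 CE, so the frost ring dates to 1997 − 750 = 1247 CE.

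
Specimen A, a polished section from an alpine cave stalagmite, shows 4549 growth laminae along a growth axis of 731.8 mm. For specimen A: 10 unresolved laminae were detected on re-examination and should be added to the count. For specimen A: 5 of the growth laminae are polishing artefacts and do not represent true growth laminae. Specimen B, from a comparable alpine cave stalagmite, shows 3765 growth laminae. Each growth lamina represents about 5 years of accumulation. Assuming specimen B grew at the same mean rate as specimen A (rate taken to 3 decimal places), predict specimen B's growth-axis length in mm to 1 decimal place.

Specimen A: adjusted count: 4549 − 5 + 10 = 4554 growth laminae.
Specimen A: 4554 growth laminae at 5 years each span 4554 × 5 = 22770 years.
A: Extension rate ≈ 731.8 / 22770 = 0.032 mm/yr.
Specimen B: multiplying by 5 years per growth lamina: 3765 × 5 = 18825 years. For B, 0.032 mm/year × 18825 years = 602.4 mm.

602.4 mm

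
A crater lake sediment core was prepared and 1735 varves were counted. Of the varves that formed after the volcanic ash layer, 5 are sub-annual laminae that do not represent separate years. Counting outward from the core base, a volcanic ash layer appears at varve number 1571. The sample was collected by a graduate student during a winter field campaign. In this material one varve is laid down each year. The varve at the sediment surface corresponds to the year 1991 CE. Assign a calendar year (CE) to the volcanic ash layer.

1832 CE

1735 − 1571 = 164 varves lie beyond the volcanic ash layer toward the sediment surface.
Excluding 5 false varves: 164 − 5 = 159.
The varve at the sediment surface is 1991 CE, so the volcanic ash layer dates to 1991 − 159 = 1832 CE.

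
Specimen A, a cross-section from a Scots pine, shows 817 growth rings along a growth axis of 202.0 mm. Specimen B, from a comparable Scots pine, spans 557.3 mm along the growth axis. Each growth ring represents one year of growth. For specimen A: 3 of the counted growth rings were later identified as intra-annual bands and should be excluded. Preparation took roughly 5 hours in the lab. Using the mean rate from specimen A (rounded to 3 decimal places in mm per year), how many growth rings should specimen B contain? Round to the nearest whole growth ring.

2247 growth rings

Specimen A: true growth ring count = 817 − 3 = 814.
A: Extension rate ≈ 202.0 / 814 = 0.248 mm/yr.
Specimen B: 557.3 mm / 0.248 mm per year = 2247.18 years ≈ 2247 growth rings.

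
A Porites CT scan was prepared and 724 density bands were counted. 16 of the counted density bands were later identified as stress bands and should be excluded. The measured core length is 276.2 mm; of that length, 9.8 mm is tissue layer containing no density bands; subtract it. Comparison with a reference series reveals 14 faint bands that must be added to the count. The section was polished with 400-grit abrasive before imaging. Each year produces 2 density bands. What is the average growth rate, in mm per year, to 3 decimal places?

After corrections the count is 724 − 16 + 14 = 722 density bands.
With 2 density bands per year, 722 / 2 = 361 years.
The growth record spans 276.2 − 9.8 = 266.4 mm.
Extension rate ≈ 266.4 / 361 = 0.738 mm per year.

0.738 mm per year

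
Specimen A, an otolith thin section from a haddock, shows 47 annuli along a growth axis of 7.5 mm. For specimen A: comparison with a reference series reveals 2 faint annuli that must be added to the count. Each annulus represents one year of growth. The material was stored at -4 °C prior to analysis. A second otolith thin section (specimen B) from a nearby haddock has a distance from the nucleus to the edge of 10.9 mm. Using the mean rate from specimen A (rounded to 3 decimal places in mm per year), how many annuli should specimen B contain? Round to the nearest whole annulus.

Specimen A: correcting the raw count gives 47 + 2 = 49 true annuli.
A: Extension rate ≈ 7.5 / 49 = 0.153 mm/year.
Specimen B: 10.9 mm / 0.153 mm per year = 71.24 years ≈ 71 annuli.

71 annuli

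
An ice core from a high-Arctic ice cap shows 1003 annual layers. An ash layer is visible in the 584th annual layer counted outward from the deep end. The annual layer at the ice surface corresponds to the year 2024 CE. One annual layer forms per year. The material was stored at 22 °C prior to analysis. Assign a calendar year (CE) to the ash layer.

The ash layer sits at annual layer 584 from the deep end, so 1003 − 584 = 419 annual layers formed after it.
The annual layer at the ice surface is 2024 CE, so the ash layer dates to 2024 − 419 = 1605 CE.

1605 CE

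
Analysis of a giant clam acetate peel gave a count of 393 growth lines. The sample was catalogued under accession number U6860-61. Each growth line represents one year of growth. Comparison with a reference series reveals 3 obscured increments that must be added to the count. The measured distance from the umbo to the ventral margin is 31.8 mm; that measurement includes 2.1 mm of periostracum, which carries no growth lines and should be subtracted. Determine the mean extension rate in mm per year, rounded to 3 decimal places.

0.075 mm per year

True growth line count = 393 + 3 = 396.
The growth record spans 31.8 − 2.1 = 29.7 mm.
Mean rate = 29.7 mm / 396 years ≈ 0.075 mm per year.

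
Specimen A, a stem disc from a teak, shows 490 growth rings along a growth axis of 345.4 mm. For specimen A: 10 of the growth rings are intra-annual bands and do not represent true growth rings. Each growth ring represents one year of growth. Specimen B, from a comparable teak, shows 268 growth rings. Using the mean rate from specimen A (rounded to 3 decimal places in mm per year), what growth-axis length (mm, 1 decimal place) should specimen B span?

Specimen A: correcting the raw count gives 490 − 10 = 480 true growth rings.
A: 345.4 mm over 480 years gives 345.4 / 480 ≈ 0.720 mm/year.
For B, 0.720 mm/year × 268 years = 193.0 mm.

193.0 mm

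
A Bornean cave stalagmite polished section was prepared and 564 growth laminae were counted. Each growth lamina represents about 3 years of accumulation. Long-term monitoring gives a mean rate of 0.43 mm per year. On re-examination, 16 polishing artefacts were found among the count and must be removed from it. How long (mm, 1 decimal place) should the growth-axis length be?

706.9 mm

Correcting the raw count gives 564 − 16 = 548 true growth laminae.
548 growth laminae at 3 years each span 548 × 3 = 1644 years.
1644 years at 0.43 mm/year gives 0.43 × 1644 = 706.9 mm.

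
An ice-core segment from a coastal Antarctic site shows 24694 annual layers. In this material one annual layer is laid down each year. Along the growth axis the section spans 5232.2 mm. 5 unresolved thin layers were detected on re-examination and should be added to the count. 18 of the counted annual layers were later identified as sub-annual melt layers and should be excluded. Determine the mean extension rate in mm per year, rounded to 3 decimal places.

0.212 mm per year

Adjusted count: 24694 − 18 + 5 = 24681 annual layers.
Extension rate ≈ 5232.2 / 24681 = 0.212 mm per year.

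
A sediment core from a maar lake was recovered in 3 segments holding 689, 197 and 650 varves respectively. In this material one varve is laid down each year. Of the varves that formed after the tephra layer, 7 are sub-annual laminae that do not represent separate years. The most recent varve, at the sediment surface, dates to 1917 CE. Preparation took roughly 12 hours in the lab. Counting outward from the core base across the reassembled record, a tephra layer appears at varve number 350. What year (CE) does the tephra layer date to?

Total varves = 689 + 197 + 650 = 1536.
The tephra layer sits at varve 350 from the core base, so 1536 − 350 = 1186 varves formed after it.
Removing the 7 false varves leaves 1186 − 7 = 1179 true varves beyond the tephra layer.
Counting back 1179 years from 1917 CE places the tephra layer in 1917 − 1179 = 738 CE.

738 CE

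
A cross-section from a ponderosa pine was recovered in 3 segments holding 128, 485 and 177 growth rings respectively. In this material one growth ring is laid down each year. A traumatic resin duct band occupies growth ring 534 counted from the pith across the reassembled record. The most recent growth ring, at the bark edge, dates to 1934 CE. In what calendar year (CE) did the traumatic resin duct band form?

Total growth rings = 128 + 485 + 177 = 790.
Between growth ring 534 and the bark edge there are 790 − 534 = 256 growth rings.
The growth ring at the bark edge is 1934 CE, so the traumatic resin duct band dates to 1934 − 256 = 1678 CE.

1678 CE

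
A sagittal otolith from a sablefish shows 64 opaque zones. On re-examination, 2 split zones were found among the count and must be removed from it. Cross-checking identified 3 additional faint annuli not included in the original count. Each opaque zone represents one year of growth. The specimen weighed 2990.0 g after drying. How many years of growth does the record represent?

After corrections the count is 64 − 2 + 3 = 65 opaque zones.
With a one-to-one opaque zone periodicity this is 65 years.

65 years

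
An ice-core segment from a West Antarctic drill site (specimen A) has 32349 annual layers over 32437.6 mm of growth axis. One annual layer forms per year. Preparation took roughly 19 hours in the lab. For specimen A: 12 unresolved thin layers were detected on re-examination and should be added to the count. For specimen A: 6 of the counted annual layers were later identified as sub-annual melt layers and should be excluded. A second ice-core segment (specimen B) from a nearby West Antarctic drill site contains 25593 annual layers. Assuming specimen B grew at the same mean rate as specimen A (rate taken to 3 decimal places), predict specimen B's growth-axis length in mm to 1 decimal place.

25669.8 mm

Specimen A: after corrections the count is 32349 − 6 + 12 = 32355 annual layers.
A: Mean rate = 32437.6 mm / 32355 years ≈ 1.003 mm per year.
For B, 1.003 mm/year × 25593 years = 25669.8 mm.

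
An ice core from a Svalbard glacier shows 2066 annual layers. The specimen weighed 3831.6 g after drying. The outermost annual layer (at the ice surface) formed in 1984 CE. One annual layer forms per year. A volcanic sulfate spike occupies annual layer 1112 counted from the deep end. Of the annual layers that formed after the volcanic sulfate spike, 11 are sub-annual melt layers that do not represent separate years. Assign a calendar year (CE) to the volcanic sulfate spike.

1041 CE

2066 − 1112 = 954 annual layers lie beyond the volcanic sulfate spike toward the ice surface.
Excluding 11 false annual layers: 954 − 11 = 943.
1984 − 943 = 1041 CE.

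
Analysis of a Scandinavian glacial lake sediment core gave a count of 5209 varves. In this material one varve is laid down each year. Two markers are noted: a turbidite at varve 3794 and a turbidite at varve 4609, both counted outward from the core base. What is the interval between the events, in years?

The two markers are separated by 4609 − 3794 = 815 varves.
That is 815 years at one varve per year.

815 years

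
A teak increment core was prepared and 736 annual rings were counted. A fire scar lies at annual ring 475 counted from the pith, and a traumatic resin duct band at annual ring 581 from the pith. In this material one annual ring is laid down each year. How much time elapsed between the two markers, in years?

581 − 475 = 106 annual rings lie between the two events.
That is 106 years at one annual ring per year.

106 years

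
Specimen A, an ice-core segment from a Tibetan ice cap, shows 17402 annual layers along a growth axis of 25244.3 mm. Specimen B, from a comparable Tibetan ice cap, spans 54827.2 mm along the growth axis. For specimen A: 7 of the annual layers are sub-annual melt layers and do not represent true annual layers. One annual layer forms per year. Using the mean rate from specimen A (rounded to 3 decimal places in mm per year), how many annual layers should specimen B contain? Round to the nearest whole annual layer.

37786 annual layers

Specimen A: true annual layer count = 17402 − 7 = 17395.
A: Mean rate = 25244.3 mm / 17395 years ≈ 1.451 mm per year.
For B, 54827.2 / 1.451 = 37785.80 years ≈ 37786 annual layers.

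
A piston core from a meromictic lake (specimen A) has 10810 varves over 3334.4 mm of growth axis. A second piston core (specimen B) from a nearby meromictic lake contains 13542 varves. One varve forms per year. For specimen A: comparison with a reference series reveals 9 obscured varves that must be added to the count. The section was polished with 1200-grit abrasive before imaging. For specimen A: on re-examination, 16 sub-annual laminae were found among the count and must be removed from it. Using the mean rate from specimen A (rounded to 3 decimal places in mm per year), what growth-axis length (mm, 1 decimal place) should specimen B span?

4184.5 mm

Specimen A: true varve count = 10810 − 16 + 9 = 10803.
A: 3334.4 mm over 10803 years gives 3334.4 / 10803 ≈ 0.309 mm/year.
B's length ≈ 0.309 × 13542 = 4184.5 mm.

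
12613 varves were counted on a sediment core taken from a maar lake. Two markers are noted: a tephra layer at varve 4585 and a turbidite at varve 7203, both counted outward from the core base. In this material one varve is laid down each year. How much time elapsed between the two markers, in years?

2618 years

Separation: 7203 − 4585 = 2618 varves.
At one varve per year, 2618 years elapsed between them.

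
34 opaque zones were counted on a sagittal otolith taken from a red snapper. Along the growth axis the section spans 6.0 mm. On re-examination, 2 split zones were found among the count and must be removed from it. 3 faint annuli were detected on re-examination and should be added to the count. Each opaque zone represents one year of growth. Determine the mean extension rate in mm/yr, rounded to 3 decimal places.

0.171 mm/yr

After corrections the count is 34 − 2 + 3 = 35 opaque zones.
Mean rate = 6.0 mm / 35 years ≈ 0.171 mm/yr.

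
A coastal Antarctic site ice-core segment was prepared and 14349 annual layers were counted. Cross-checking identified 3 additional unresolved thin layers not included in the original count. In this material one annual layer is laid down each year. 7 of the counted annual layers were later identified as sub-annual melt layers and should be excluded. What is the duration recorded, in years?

14345 years

Adjusted count: 14349 − 7 + 3 = 14345 annual layers.
With a one-to-one annual layer periodicity this is 14345 years.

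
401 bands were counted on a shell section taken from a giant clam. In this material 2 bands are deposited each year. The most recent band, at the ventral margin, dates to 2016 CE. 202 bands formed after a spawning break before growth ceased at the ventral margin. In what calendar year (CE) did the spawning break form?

202 bands post-date the spawning break.
Dividing by 2 bands per year: 202 / 2 = 101 years.
2016 − 101 = 1915 CE.

1915 CE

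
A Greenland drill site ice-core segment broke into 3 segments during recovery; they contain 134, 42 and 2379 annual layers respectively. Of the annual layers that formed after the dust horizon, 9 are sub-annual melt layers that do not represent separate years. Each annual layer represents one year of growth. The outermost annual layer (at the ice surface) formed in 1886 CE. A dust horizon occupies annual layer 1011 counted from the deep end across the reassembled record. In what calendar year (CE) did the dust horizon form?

351 CE

Total annual layers = 134 + 42 + 2379 = 2555.
The dust horizon sits at annual layer 1011 from the deep end, so 2555 − 1011 = 1544 annual layers formed after it.
1544 − 9 false = 1535 true annual layers after the dust horizon.
1886 − 1535 = 351 CE.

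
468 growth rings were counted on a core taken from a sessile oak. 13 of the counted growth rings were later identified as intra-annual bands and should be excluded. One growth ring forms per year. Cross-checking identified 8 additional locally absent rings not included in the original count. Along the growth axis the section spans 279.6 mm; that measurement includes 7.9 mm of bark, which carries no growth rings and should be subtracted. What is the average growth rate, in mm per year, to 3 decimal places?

Correcting the raw count gives 468 − 13 + 8 = 463 true growth rings.
Removing the 7.9 mm offcut leaves 279.6 − 7.9 = 271.7 mm.
271.7 mm over 463 years gives 271.7 / 463 ≈ 0.587 mm per year.

0.587 mm per year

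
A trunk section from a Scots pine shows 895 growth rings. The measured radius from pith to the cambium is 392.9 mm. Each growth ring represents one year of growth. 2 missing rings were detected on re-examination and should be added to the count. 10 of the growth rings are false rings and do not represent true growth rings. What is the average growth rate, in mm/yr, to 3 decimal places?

Adjusted count: 895 − 10 + 2 = 887 growth rings.
Mean rate = 392.9 mm / 887 years ≈ 0.443 mm/yr.

0.443 mm/yr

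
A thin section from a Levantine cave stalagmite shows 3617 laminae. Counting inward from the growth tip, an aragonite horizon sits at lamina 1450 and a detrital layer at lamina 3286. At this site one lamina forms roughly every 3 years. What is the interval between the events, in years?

Separation: 3286 − 1450 = 1836 laminae.
Multiplying by 3 years per lamina: 1836 × 3 = 5508 years.

5508 yr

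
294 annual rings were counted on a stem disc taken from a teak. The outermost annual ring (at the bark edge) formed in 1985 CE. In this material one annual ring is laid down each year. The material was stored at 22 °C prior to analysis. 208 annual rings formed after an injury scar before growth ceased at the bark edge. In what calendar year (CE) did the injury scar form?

208 annual rings post-date the injury scar.
The annual ring at the bark edge is 1985 CE, so the injury scar dates to 1985 − 208 = 1777 CE.

1777 CE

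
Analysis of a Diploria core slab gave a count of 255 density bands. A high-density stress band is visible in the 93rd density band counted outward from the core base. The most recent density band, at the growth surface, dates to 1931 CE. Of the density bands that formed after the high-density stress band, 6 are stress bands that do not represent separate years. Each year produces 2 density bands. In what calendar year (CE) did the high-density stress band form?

255 − 93 = 162 density bands lie beyond the high-density stress band toward the growth surface.
Excluding 6 false density bands: 162 − 6 = 156.
With 2 density bands per year, 156 / 2 = 78 years.
1931 − 78 = 1853 CE.

1853 CE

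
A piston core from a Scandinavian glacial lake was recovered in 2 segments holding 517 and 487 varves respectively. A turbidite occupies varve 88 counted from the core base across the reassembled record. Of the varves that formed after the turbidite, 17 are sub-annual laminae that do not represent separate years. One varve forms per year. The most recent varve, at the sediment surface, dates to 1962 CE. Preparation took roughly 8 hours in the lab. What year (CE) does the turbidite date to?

1063 CE

Total varves = 517 + 487 = 1004.
The turbidite sits at varve 88 from the core base, so 1004 − 88 = 916 varves formed after it.
Excluding 17 false varves: 916 − 17 = 899.
The varve at the sediment surface is 1962 CE, so the turbidite dates to 1962 − 899 = 1063 CE.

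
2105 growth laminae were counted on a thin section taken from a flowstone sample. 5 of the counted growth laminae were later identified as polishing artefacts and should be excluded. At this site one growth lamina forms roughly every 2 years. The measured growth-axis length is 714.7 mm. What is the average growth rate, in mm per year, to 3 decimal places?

0.170 mm per year

Correcting the raw count gives 2105 − 5 = 2100 true growth laminae.
At 2 years per growth lamina, 2100 × 2 = 4200 years.
Extension rate ≈ 714.7 / 4200 = 0.170 mm per year.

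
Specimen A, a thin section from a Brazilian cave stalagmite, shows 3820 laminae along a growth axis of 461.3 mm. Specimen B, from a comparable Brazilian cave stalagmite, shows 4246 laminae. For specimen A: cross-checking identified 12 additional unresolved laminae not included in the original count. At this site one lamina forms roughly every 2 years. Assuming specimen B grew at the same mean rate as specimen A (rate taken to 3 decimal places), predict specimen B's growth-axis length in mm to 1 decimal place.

509.5 mm

Specimen A: true lamina count = 3820 + 12 = 3832.
Specimen A: 3832 laminae at 2 years each span 3832 × 2 = 7664 years.
A: Extension rate ≈ 461.3 / 7664 = 0.060 mm/yr.
Specimen B: 4246 laminae at 2 years each span 4246 × 2 = 8492 years. Length of B = 0.060 × 8492 = 509.5 mm.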